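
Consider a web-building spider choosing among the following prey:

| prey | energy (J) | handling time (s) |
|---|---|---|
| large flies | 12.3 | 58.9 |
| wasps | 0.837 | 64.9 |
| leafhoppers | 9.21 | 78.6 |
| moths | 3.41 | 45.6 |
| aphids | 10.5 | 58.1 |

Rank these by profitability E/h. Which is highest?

large flies

Profitability E/h (J/s): large flies = 12.3/58.9 = 0.209, wasps = 0.837/64.9 = 0.0129, leafhoppers = 9.21/78.6 = 0.117, moths = 3.41/45.6 = 0.0748, aphids = 10.5/58.1 = 0.181.
Ranked: large flies > aphids > leafhoppers > moths > wasps.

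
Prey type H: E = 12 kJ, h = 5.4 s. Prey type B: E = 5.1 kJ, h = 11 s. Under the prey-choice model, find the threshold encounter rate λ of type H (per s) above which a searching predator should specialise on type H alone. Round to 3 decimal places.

The zero-one rule: include type B iff E₂/h₂ > λE₁/(1+λh₁). Equality gives the switch point.
λE₁h₂ = E₂ + λE₂h₁ ⇒ λ = E₂/(E₁h₂ − E₂h₁) = 5.1/(132 − 27.54) = 0.04882 per s.

0.049 per s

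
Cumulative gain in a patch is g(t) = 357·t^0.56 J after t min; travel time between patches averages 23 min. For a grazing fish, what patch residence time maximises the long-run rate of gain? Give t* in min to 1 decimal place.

29.3 min

By the marginal value theorem, leave when the instantaneous gain rate g'(t) equals the habitat-wide average g(t)/(T + t).
g'(t) = 0.56·357·t^-0.44. Setting 0.56·357·t^-0.44 = 357·t^0.56/(23+t) gives 0.56(23+t) = t, so 0.44·t = 0.56×23.
t* = 0.56×23/0.44 = 29.27 min.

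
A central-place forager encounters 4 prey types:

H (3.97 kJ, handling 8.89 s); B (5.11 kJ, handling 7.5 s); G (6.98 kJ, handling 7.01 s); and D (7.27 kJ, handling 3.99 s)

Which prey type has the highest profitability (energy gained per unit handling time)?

In descending order of E/h:
D: 7.27/3.99 = 1.82 kJ/s
G: 6.98/7.01 = 0.996 kJ/s
B: 5.11/7.5 = 0.681 kJ/s
H: 3.97/8.89 = 0.447 kJ/s

D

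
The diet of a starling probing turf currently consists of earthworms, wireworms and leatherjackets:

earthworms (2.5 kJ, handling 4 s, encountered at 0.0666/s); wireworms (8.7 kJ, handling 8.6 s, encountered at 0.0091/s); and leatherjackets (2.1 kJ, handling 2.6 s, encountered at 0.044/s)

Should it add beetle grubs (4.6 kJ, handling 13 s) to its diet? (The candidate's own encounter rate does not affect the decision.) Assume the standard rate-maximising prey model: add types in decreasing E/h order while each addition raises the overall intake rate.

Yes

On earthworms, wireworms and leatherjackets alone, R = ΣλE/(1+Σλh) = 0.3381/1.459 = 0.2317 kJ/s.
beetle grubs: E/h = 4.6/13 = 0.3538 kJ/s.
0.3538 > 0.2317, so adding beetle grubs raises the average — include it.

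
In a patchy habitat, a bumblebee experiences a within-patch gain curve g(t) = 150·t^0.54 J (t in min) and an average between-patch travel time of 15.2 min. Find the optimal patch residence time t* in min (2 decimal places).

17.84 min

Maximise g(t)/(T+t): set derivative to zero → g'(t)(T+t) = g(t).
g'(t) = 0.54·150·t^-0.46. Setting 0.54·150·t^-0.46 = 150·t^0.54/(15.2+t) gives 0.54(15.2+t) = t, so 0.46·t = 0.54×15.2.
t* = 0.54×15.2/0.46 = 17.84 min.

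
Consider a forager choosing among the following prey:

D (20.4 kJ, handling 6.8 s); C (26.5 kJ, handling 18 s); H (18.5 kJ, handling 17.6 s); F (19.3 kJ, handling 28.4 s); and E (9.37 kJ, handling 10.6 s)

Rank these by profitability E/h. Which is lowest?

Profitability E/h (kJ/s): D = 20.4/6.8 = 3, C = 26.5/18 = 1.47, H = 18.5/17.6 = 1.05, F = 19.3/28.4 = 0.68, E = 9.37/10.6 = 0.884.
Ranked: D > C > H > E > F.

F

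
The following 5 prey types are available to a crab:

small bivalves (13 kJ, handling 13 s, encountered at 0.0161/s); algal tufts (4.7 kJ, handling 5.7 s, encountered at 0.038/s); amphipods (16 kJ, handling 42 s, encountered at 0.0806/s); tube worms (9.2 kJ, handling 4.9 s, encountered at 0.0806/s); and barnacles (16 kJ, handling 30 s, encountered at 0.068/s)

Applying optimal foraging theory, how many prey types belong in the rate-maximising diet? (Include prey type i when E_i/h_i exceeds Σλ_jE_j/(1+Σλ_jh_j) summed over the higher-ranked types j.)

Rank by E/h (kJ/s): tube worms 1.88, small bivalves 1, algal tufts 0.825, barnacles 0.533, amphipods 0.381. Include each in turn until the next type's E/h falls below the running intake rate.
Rate on top 1: 0.5316. small bivalves: 1 > 0.5316 → include.
Rate on top 2: 0.5927. algal tufts: 0.825 > 0.5927 → include.
Rate on top 3: 0.6203. barnacles: 0.533 < 0.6203 → exclude; stop.
Optimal diet: tube worms, small bivalves, algal tufts — 3 of 5 types.

3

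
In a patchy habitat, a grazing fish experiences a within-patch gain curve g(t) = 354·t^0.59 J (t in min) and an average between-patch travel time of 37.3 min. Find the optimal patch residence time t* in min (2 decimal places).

53.68 min

By the marginal value theorem, leave when the instantaneous gain rate g'(t) equals the habitat-wide average g(t)/(T + t).
g'(t) = 0.59·354·t^-0.41. Setting 0.59·354·t^-0.41 = 354·t^0.59/(37.3+t) gives 0.59(37.3+t) = t, so 0.41·t = 0.59×37.3.
t* = 0.59×37.3/0.41 = 53.68 min.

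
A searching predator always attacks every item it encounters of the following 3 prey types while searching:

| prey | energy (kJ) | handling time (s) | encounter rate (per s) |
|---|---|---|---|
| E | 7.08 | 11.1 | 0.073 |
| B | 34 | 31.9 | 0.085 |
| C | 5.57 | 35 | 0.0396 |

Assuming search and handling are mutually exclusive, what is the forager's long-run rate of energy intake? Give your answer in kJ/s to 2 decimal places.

0.61 kJ/s

R = Σλ_iE_i / (1 + Σλ_ih_i)
Numerator: 0.073×7.08 + 0.085×34 + 0.0396×5.57 = 3.627
Denominator: 1 + 0.073×11.1 + 0.085×31.9 + 0.0396×35 = 5.908
R = 3.627/5.908 = 0.614 kJ/s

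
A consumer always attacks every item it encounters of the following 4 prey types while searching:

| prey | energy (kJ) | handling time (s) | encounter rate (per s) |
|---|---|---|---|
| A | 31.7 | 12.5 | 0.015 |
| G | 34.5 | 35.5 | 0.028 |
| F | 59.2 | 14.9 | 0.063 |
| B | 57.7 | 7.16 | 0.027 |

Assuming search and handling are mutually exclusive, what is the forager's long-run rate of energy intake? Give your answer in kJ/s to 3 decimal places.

Energy encountered per unit search time: 0.015×31.7 + 0.028×34.5 + 0.063×59.2 + 0.027×57.7 = 6.729 kJ/s.
Handling time per unit search time: 0.015×12.5 + 0.028×35.5 + 0.063×14.9 + 0.027×7.16 = 2.314.
Rate = 6.729/(1 + 2.314) = 2.031 kJ/s.

2.031 kJ/s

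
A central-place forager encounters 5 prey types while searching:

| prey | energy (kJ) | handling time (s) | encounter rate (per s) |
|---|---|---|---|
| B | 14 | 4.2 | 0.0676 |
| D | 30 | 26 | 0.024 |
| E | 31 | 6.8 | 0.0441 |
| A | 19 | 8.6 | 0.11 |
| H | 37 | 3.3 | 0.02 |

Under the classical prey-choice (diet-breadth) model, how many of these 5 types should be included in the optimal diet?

Profitabilities (E/h, kJ/s): H 11.2, E 4.56, B 3.33, A 2.21, D 1.15. Add prey in this order while the next type's profitability exceeds the intake rate on those already taken.
Rate on top 1: 0.6942. E: 4.56 > 0.6942 → include.
Rate on top 2: 1.543. B: 3.33 > 1.543 → include.
Rate on top 3: 1.851. A: 2.21 > 1.851 → include.
Rate on top 4: 1.981. D: 1.15 < 1.981 → exclude; stop.
Optimal diet: H, E, B, A — 4 of 5 types.

4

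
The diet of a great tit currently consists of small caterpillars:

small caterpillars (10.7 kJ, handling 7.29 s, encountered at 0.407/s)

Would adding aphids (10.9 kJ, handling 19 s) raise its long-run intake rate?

No

Current rate: (0.407×10.7)/(1 + 0.407×7.29) = 1.098 kJ/s.
Profitability of aphids: 10.9/19 = 0.5737 kJ/s.
Since 0.5737 < R, time spent handling aphids is better spent searching.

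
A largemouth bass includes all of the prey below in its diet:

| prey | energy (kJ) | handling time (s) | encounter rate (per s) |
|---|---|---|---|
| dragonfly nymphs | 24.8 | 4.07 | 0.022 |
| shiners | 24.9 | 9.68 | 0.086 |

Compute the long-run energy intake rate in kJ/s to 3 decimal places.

1.398 kJ/s

R = Σλ_iE_i / (1 + Σλ_ih_i)
Numerator: 0.022×24.8 + 0.086×24.9 = 2.687
Denominator: 1 + 0.022×4.07 + 0.086×9.68 = 1.922
R = 2.687/1.922 = 1.398 kJ/s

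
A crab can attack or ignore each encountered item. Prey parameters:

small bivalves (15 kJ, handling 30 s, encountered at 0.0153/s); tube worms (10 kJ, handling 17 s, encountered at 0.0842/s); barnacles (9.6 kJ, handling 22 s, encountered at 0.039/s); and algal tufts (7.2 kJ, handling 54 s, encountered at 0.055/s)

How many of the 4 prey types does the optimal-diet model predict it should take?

Profitabilities (E/h, kJ/s): tube worms 0.588, small bivalves 0.5, barnacles 0.436, algal tufts 0.133. Add prey in this order while the next type's profitability exceeds the intake rate on those already taken.
Rate on top 1: 0.3463. small bivalves: 0.5 > 0.3463 → include.
Rate on top 2: 0.3707. barnacles: 0.436 > 0.3707 → include.
Rate on top 3: 0.3857. algal tufts: 0.133 < 0.3857 → exclude; stop.
Optimal diet: tube worms, small bivalves, barnacles — 3 of 4 types.

3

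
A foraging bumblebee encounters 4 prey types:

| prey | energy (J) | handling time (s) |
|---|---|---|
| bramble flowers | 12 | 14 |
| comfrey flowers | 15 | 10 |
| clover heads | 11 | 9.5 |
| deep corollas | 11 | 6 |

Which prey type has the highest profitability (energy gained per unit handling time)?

deep corollas

In descending order of E/h:
deep corollas: 11/6 = 1.83 J/s
comfrey flowers: 15/10 = 1.5 J/s
clover heads: 11/9.5 = 1.16 J/s
bramble flowers: 12/14 = 0.857 J/s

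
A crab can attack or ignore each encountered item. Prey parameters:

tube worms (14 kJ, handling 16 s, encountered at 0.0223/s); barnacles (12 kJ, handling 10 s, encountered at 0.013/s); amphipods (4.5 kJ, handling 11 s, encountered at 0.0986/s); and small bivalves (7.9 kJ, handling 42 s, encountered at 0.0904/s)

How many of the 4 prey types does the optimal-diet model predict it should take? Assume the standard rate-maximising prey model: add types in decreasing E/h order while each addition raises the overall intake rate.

Rank by E/h (kJ/s): barnacles 1.2, tube worms 0.875, amphipods 0.409, small bivalves 0.188. Include each in turn until the next type's E/h falls below the running intake rate.
Rate on top 1: 0.1381. tube worms: 0.875 > 0.1381 → include.
Rate on top 2: 0.3149. amphipods: 0.409 > 0.3149 → include.
Rate on top 3: 0.3546. small bivalves: 0.188 < 0.3546 → exclude; stop.
Optimal diet: barnacles, tube worms, amphipods — 3 of 4 types.

3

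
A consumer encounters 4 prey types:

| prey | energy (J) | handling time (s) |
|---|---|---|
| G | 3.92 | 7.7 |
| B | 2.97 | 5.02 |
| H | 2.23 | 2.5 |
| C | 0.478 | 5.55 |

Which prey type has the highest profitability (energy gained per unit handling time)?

H

In descending order of E/h:
H: 2.23/2.5 = 0.892 J/s
B: 2.97/5.02 = 0.592 J/s
G: 3.92/7.7 = 0.509 J/s
C: 0.478/5.55 = 0.0861 J/s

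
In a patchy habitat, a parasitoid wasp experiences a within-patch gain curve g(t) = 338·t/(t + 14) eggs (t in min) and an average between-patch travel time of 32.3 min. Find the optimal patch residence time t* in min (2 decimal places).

21.26 min

Maximise g(t)/(T+t): set derivative to zero → g'(t)(T+t) = g(t).
g'(t) = 338·14/(t + 14)². Setting 338·14/(t+14)² = 338t/[(t+14)(32.3+t)] gives 14(32.3+t) = t(t+14), so t² = 14×32.3 = 452.2.
t* = √452.2 = 21.26 min.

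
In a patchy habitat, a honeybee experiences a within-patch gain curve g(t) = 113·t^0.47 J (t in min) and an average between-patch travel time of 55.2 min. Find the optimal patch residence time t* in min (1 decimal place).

Maximise g(t)/(T+t): set derivative to zero → g'(t)(T+t) = g(t).
g'(t) = 0.47·113·t^-0.53. Setting 0.47·113·t^-0.53 = 113·t^0.47/(55.2+t) gives 0.47(55.2+t) = t, so 0.53·t = 0.47×55.2.
t* = 0.47×55.2/0.53 = 48.95 min.

49.0 min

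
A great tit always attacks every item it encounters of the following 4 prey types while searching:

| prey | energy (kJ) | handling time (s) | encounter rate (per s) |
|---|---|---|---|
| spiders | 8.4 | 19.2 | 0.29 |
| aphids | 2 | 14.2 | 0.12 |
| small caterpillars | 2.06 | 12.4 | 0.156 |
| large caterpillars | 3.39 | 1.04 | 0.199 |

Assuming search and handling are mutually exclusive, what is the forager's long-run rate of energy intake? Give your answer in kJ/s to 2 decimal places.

0.35 kJ/s

Energy encountered per unit search time: 0.29×8.4 + 0.12×2 + 0.156×2.06 + 0.199×3.39 = 3.672 kJ/s.
Handling time per unit search time: 0.29×19.2 + 0.12×14.2 + 0.156×12.4 + 0.199×1.04 = 9.413.
Rate = 3.672/(1 + 9.413) = 0.3526 kJ/s.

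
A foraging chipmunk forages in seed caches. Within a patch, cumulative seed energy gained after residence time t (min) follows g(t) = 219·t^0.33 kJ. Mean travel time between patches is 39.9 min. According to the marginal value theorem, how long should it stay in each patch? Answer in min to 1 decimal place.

19.7 min

By the marginal value theorem, leave when the instantaneous gain rate g'(t) equals the habitat-wide average g(t)/(T + t).
g'(t) = 0.33·219·t^-0.67. Setting 0.33·219·t^-0.67 = 219·t^0.33/(39.9+t) gives 0.33(39.9+t) = t, so 0.67·t = 0.33×39.9.
t* = 0.33×39.9/0.67 = 19.65 min.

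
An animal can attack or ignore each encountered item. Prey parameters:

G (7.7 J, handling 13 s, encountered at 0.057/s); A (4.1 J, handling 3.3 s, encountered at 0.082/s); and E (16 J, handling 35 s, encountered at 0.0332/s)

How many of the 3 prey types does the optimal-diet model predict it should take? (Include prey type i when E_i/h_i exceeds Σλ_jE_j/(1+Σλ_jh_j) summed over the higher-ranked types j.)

Rank by E/h (J/s): A 1.24, G 0.592, E 0.457. Include each in turn until the next type's E/h falls below the running intake rate.
Rate on top 1: 0.2646. G: 0.592 > 0.2646 → include.
Rate on top 2: 0.3853. E: 0.457 > 0.3853 → include.
Optimal diet: A, G, E — 3 of 3 types.

3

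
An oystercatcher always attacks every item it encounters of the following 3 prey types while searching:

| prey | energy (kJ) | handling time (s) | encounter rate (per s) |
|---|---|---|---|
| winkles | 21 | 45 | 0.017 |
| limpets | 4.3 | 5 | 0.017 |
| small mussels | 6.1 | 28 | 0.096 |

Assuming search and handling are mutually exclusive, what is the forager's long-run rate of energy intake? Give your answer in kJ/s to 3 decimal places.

R = (0.017×21 + 0.017×4.3 + 0.096×6.1) / (1 + 0.017×45 + 0.017×5 + 0.096×28) = 1.016/4.538 = 0.2238 kJ/s.

0.224 kJ/s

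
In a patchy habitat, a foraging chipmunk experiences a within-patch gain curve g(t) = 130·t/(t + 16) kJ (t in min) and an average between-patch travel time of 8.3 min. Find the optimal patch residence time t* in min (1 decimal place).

Maximise g(t)/(T+t): set derivative to zero → g'(t)(T+t) = g(t).
g'(t) = 130·16/(t + 16)². Setting 130·16/(t+16)² = 130t/[(t+16)(8.3+t)] gives 16(8.3+t) = t(t+16), so t² = 16×8.3 = 132.8.
t* = √132.8 = 11.52 min.

11.5 min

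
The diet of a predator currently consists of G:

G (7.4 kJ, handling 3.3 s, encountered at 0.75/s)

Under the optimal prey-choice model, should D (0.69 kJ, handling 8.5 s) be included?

On G alone, R = ΣλE/(1+Σλh) = 5.55/3.475 = 1.597 kJ/s.
Profitability of D: 0.69/8.5 = 0.08118 kJ/s.
Since 0.08118 < R, time spent handling D is better spent searching.

No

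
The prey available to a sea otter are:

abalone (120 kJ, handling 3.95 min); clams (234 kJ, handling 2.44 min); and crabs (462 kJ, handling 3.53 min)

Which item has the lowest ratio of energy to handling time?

Profitability E/h (kJ/min): abalone = 120/3.95 = 30.4, clams = 234/2.44 = 95.9, crabs = 462/3.53 = 131.
Ranked: crabs > clams > abalone.

abalone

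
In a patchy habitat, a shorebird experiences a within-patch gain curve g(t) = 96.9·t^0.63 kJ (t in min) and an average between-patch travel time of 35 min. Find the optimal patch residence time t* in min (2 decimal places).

59.59 min

By the marginal value theorem, leave when the instantaneous gain rate g'(t) equals the habitat-wide average g(t)/(T + t).
g'(t) = 0.63·96.9·t^-0.37. Setting 0.63·96.9·t^-0.37 = 96.9·t^0.63/(35+t) gives 0.63(35+t) = t, so 0.37·t = 0.63×35.
t* = 0.63×35/0.37 = 59.59 min.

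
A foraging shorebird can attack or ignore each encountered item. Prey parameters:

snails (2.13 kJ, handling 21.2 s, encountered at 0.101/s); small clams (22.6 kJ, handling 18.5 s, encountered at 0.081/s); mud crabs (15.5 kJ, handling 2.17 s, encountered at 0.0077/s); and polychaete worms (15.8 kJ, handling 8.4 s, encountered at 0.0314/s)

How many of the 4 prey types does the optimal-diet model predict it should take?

Profitabilities (E/h, kJ/s): mud crabs 7.14, polychaete worms 1.88, small clams 1.22, snails 0.1. Add prey in this order while the next type's profitability exceeds the intake rate on those already taken.
Rate on top 1: 0.1174. polychaete worms: 1.88 > 0.1174 → include.
Rate on top 2: 0.4807. small clams: 1.22 > 0.4807 → include.
Rate on top 3: 0.8802. snails: 0.1 < 0.8802 → exclude; stop.
Optimal diet: mud crabs, polychaete worms, small clams — 3 of 4 types.

3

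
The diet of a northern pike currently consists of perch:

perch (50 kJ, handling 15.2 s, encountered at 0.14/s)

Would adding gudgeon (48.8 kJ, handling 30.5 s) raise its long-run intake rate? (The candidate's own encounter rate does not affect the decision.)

No

Intake rate on the current diet: R = (0.14×50) / (1 + 0.14×15.2) = 7/3.128 = 2.238 kJ/s.
Profitability of gudgeon: 48.8/30.5 = 1.6 kJ/s.
1.6 < 2.238, so adding gudgeon would lower the average — exclude it.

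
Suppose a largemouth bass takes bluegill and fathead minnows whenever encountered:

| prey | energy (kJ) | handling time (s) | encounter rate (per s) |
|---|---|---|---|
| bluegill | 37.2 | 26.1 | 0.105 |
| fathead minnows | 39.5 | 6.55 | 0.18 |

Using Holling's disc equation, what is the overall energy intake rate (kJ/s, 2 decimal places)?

R = Σλ_iE_i / (1 + Σλ_ih_i)
Numerator: 0.105×37.2 + 0.18×39.5 = 11.02
Denominator: 1 + 0.105×26.1 + 0.18×6.55 = 4.919
R = 11.02/4.919 = 2.239 kJ/s

2.24 kJ/s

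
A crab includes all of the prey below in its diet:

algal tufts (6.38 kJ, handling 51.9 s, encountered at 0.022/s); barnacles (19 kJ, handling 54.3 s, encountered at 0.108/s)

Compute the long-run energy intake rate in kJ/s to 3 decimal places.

Energy encountered per unit search time: 0.022×6.38 + 0.108×19 = 2.192 kJ/s.
Handling time per unit search time: 0.022×51.9 + 0.108×54.3 = 7.006.
Rate = 2.192/(1 + 7.006) = 0.2738 kJ/s.

0.274 kJ/s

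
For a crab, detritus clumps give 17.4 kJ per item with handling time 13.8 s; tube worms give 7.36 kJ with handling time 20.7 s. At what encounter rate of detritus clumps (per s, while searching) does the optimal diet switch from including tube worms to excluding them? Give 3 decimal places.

Drop tube worms once their profitability E₂/h₂ falls below the rate achievable on detritus clumps alone: E₂/h₂ = λE₁/(1 + λh₁).
Solve for λ: λE₁h₂ = E₂(1 + λh₁) → λ(E₁h₂ − E₂h₁) = E₂ → λ = E₂/(E₁h₂ − E₂h₁).
λ = 7.36/(17.4×20.7 − 7.36×13.8) = 7.36/258.6 = 0.02846 per s.

0.028 per s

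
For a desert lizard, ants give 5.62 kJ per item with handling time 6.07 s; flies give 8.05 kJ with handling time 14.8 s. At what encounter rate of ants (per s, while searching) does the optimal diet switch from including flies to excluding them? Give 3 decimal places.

The zero-one rule: include flies iff E₂/h₂ > λE₁/(1+λh₁). Equality gives the switch point.
λE₁h₂ = E₂ + λE₂h₁ ⇒ λ = E₂/(E₁h₂ − E₂h₁) = 8.05/(83.18 − 48.86) = 0.2346 per s.

0.235 per s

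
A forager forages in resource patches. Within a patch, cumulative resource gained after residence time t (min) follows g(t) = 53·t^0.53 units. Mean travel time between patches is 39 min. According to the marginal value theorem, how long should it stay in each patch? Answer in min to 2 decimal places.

By the marginal value theorem, leave when the instantaneous gain rate g'(t) equals the habitat-wide average g(t)/(T + t).
g'(t) = 0.53·53·t^-0.47. Setting 0.53·53·t^-0.47 = 53·t^0.53/(39+t) gives 0.53(39+t) = t, so 0.47·t = 0.53×39.
t* = 0.53×39/0.47 = 43.98 min.

43.98 min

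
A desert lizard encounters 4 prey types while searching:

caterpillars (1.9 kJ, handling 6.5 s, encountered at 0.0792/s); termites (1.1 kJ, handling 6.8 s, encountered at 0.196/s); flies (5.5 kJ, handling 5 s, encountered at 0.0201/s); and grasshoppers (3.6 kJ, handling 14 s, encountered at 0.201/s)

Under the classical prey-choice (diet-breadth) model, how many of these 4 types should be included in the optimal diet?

3

Rank by E/h (kJ/s): flies 1.1, caterpillars 0.292, grasshoppers 0.257, termites 0.162. Include each in turn until the next type's E/h falls below the running intake rate.
Rate on top 1: 0.1005. caterpillars: 0.292 > 0.1005 → include.
Rate on top 2: 0.1616. grasshoppers: 0.257 > 0.1616 → include.
Rate on top 3: 0.2223. termites: 0.162 < 0.2223 → exclude; stop.
Optimal diet: flies, caterpillars, grasshoppers — 3 of 4 types.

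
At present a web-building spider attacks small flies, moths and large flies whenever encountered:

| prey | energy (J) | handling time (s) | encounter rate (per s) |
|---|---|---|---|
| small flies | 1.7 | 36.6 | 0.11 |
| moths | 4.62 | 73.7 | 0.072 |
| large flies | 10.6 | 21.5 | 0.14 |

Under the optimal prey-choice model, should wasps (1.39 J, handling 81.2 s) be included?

Current rate: (0.11×1.7 + 0.072×4.62 + 0.14×10.6)/(1 + 0.11×36.6 + 0.072×73.7 + 0.14×21.5) = 0.1502 J/s.
wasps: E/h = 1.39/81.2 = 0.01712 J/s.
0.01712 < 0.1502, so adding wasps would lower the average — exclude it.

No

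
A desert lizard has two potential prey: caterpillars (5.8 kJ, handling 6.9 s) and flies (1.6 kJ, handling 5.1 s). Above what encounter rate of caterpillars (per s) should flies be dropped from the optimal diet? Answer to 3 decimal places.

Drop flies once their profitability E₂/h₂ falls below the rate achievable on caterpillars alone: E₂/h₂ = λE₁/(1 + λh₁).
Solve for λ: λE₁h₂ = E₂(1 + λh₁) → λ(E₁h₂ − E₂h₁) = E₂ → λ = E₂/(E₁h₂ − E₂h₁).
λ = 1.6/(5.8×5.1 − 1.6×6.9) = 1.6/18.54 = 0.0863 per s.

0.086 per s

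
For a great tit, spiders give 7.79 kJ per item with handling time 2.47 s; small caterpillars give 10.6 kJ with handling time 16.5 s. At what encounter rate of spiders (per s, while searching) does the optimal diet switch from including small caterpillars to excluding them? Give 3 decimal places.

0.104 per s

At the threshold, the rate on spiders alone equals the profitability of small caterpillars: λ·7.79/(1 + λ·2.47) = 10.6/16.5 = 0.6424.
Rearranging, λ(7.79 − 0.6424×2.47) = 0.6424, so λ = 0.6424/6.203 = 0.1036 per s.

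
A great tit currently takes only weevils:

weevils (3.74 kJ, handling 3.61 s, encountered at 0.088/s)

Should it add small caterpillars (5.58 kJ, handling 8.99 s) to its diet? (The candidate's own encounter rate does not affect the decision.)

Yes

Intake rate on the current diet: R = (0.088×3.74) / (1 + 0.088×3.61) = 0.3291/1.318 = 0.2498 kJ/s.
Profitability of small caterpillars: 5.58/8.99 = 0.6207 kJ/s.
Since 0.6207 > R, including small caterpillars increases the long-run rate.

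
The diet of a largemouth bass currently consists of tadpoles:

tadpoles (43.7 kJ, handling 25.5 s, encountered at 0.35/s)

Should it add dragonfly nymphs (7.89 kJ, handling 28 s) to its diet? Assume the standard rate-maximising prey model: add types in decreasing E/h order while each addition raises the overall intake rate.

Current rate: (0.35×43.7)/(1 + 0.35×25.5) = 1.541 kJ/s.
Profitability of dragonfly nymphs: 7.89/28 = 0.2818 kJ/s.
0.2818 < 1.541, so adding dragonfly nymphs would lower the average — exclude it.

No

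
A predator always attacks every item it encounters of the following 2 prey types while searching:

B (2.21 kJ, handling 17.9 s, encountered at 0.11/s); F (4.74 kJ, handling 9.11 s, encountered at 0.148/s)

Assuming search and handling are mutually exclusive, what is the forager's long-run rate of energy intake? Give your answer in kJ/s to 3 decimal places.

Energy encountered per unit search time: 0.11×2.21 + 0.148×4.74 = 0.9446 kJ/s.
Handling time per unit search time: 0.11×17.9 + 0.148×9.11 = 3.317.
Rate = 0.9446/(1 + 3.317) = 0.2188 kJ/s.

0.219 kJ/s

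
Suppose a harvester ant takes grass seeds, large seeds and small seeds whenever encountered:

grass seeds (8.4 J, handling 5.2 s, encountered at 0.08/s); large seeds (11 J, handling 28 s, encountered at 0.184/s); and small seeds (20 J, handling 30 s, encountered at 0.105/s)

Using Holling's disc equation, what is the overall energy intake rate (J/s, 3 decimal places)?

R = Σλ_iE_i / (1 + Σλ_ih_i)
Numerator: 0.08×8.4 + 0.184×11 + 0.105×20 = 4.796
Denominator: 1 + 0.08×5.2 + 0.184×28 + 0.105×30 = 9.718
R = 4.796/9.718 = 0.4935 J/s

0.494 J/s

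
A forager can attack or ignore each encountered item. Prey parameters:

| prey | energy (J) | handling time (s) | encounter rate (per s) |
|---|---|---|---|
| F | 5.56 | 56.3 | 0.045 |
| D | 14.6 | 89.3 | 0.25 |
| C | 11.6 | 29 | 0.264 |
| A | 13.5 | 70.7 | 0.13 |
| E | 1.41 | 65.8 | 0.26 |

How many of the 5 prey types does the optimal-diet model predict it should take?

Rank by E/h (J/s): C 0.4, A 0.191, D 0.163, F 0.0988, E 0.0214. Include each in turn until the next type's E/h falls below the running intake rate.
Rate on top 1: 0.3538. A: 0.191 < 0.3538 → exclude; stop.
Optimal diet: C — 1 of 5 types.

1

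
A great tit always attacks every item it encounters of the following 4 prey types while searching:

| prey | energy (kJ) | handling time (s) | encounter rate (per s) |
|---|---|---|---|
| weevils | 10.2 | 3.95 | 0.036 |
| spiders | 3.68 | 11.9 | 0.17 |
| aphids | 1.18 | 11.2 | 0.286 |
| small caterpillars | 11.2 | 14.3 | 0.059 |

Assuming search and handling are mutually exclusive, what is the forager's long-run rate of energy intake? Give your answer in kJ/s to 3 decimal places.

0.276 kJ/s

R = (0.036×10.2 + 0.17×3.68 + 0.286×1.18 + 0.059×11.2) / (1 + 0.036×3.95 + 0.17×11.9 + 0.286×11.2 + 0.059×14.3) = 1.991/7.212 = 0.2761 kJ/s.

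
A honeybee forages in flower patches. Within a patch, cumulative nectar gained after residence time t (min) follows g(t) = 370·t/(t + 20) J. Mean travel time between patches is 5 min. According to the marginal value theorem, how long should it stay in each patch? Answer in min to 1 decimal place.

Maximise g(t)/(T+t): set derivative to zero → g'(t)(T+t) = g(t).
g'(t) = 370·20/(t + 20)². Setting 370·20/(t+20)² = 370t/[(t+20)(5+t)] gives 20(5+t) = t(t+20), so t² = 20×5 = 100.
t* = √100 = 10 min.

10.0 min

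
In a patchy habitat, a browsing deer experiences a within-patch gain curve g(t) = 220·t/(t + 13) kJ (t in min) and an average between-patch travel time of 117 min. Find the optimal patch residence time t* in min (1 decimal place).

39.0 min

Optimal t* satisfies g'(t*) = g(t*)/(T + t*).
g'(t) = 220·13/(t + 13)². Setting 220·13/(t+13)² = 220t/[(t+13)(117+t)] gives 13(117+t) = t(t+13), so t² = 13×117 = 1521.
t* = √1521 = 39 min.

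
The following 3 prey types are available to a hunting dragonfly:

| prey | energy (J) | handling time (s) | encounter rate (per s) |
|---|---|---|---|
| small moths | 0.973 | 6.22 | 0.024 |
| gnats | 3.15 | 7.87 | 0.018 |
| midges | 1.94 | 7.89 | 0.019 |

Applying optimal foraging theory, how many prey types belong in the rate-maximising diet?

3

Profitabilities (E/h, J/s): gnats 0.4, midges 0.246, small moths 0.156. Add prey in this order while the next type's profitability exceeds the intake rate on those already taken.
Rate on top 1: 0.04966. midges: 0.246 > 0.04966 → include.
Rate on top 2: 0.07244. small moths: 0.156 > 0.07244 → include.
Optimal diet: gnats, midges, small moths — 3 of 3 types.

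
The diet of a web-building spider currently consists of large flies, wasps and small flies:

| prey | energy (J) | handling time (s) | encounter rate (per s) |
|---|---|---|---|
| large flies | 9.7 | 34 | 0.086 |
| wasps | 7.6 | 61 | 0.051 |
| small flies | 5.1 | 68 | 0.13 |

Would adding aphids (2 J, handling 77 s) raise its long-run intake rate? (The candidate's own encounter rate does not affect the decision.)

No

Intake rate on the current diet: R = (0.086×9.7 + 0.051×7.6 + 0.13×5.1) / (1 + 0.086×34 + 0.051×61 + 0.13×68) = 1.885/15.88 = 0.1187 J/s.
Profitability of aphids: 2/77 = 0.02597 J/s.
Since 0.02597 < R, time spent handling aphids is better spent searching.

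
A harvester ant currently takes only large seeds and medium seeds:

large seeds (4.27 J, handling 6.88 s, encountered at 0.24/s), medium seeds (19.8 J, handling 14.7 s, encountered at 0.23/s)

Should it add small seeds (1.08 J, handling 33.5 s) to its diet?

Current rate: (0.24×4.27 + 0.23×19.8)/(1 + 0.24×6.88 + 0.23×14.7) = 0.9248 J/s.
small seeds: E/h = 1.08/33.5 = 0.03224 J/s.
0.03224 < 0.9248, so adding small seeds would lower the average — exclude it.

No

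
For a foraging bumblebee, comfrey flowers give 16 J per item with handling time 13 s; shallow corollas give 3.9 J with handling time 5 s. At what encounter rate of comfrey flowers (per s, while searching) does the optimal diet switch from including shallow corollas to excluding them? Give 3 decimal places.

At the threshold, the rate on comfrey flowers alone equals the profitability of shallow corollas: λ·16/(1 + λ·13) = 3.9/5 = 0.78.
Rearranging, λ(16 − 0.78×13) = 0.78, so λ = 0.78/5.86 = 0.1331 per s.

0.133 per s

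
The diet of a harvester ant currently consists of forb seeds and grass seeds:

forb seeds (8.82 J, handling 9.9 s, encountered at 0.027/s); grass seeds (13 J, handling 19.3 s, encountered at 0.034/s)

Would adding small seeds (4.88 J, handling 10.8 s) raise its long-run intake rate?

Intake rate on the current diet: R = (0.027×8.82 + 0.034×13) / (1 + 0.027×9.9 + 0.034×19.3) = 0.6801/1.924 = 0.3536 J/s.
Profitability of small seeds: 4.88/10.8 = 0.4519 J/s.
Since 0.4519 > R, including small seeds increases the long-run rate.

Yes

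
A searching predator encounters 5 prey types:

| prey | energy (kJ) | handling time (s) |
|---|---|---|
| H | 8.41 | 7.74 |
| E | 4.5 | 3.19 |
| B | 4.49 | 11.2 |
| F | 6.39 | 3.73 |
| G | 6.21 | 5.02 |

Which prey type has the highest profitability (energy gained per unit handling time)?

In descending order of E/h:
F: 6.39/3.73 = 1.71 kJ/s
E: 4.5/3.19 = 1.41 kJ/s
G: 6.21/5.02 = 1.24 kJ/s
H: 8.41/7.74 = 1.09 kJ/s
B: 4.49/11.2 = 0.401 kJ/s

F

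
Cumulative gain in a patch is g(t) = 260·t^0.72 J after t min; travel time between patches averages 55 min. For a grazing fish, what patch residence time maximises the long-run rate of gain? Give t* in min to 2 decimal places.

Optimal t* satisfies g'(t*) = g(t*)/(T + t*).
g'(t) = 0.72·260·t^-0.28. Setting 0.72·260·t^-0.28 = 260·t^0.72/(55+t) gives 0.72(55+t) = t, so 0.28·t = 0.72×55.
t* = 0.72×55/0.28 = 141.4 min.

141.43 min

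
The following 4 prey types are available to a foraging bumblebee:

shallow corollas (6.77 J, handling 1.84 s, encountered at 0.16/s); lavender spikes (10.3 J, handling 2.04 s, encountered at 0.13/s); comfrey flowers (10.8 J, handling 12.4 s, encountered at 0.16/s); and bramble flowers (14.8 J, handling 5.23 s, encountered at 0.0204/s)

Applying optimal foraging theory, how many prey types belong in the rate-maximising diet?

Rank by E/h (J/s): lavender spikes 5.05, shallow corollas 3.68, bramble flowers 2.83, comfrey flowers 0.871. Include each in turn until the next type's E/h falls below the running intake rate.
Rate on top 1: 1.058. shallow corollas: 3.68 > 1.058 → include.
Rate on top 2: 1.553. bramble flowers: 2.83 > 1.553 → include.
Rate on top 3: 1.635. comfrey flowers: 0.871 < 1.635 → exclude; stop.
Optimal diet: lavender spikes, shallow corollas, bramble flowers — 3 of 4 types.

3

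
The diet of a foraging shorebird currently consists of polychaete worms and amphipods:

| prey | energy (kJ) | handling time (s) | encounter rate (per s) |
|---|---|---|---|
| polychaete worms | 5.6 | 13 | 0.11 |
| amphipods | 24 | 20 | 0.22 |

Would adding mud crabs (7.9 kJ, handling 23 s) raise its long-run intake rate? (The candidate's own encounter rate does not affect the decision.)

Intake rate on the current diet: R = (0.11×5.6 + 0.22×24) / (1 + 0.11×13 + 0.22×20) = 5.896/6.83 = 0.8633 kJ/s.
Profitability of mud crabs: 7.9/23 = 0.3435 kJ/s.
Since 0.3435 < R, time spent handling mud crabs is better spent searching.

No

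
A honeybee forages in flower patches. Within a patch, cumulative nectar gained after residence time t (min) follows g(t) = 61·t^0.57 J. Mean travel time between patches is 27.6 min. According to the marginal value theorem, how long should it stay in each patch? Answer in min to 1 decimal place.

Optimal t* satisfies g'(t*) = g(t*)/(T + t*).
g'(t) = 0.57·61·t^-0.43. Setting 0.57·61·t^-0.43 = 61·t^0.57/(27.6+t) gives 0.57(27.6+t) = t, so 0.43·t = 0.57×27.6.
t* = 0.57×27.6/0.43 = 36.59 min.

36.6 min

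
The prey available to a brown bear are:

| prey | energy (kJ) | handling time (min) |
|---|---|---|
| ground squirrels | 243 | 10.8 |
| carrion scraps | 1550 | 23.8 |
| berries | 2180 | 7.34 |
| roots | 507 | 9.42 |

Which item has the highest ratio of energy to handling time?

berries

In descending order of E/h:
berries: 2180/7.34 = 297 kJ/min
carrion scraps: 1550/23.8 = 65.1 kJ/min
roots: 507/9.42 = 53.8 kJ/min
ground squirrels: 243/10.8 = 22.5 kJ/min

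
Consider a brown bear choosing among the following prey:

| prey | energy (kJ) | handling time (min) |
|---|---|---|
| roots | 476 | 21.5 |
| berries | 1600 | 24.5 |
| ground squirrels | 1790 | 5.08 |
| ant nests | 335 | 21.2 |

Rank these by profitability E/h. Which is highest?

ground squirrels

Profitability E/h (kJ/min): roots = 476/21.5 = 22.1, berries = 1600/24.5 = 65.3, ground squirrels = 1790/5.08 = 352, ant nests = 335/21.2 = 15.8.
Ranked: ground squirrels > berries > roots > ant nests.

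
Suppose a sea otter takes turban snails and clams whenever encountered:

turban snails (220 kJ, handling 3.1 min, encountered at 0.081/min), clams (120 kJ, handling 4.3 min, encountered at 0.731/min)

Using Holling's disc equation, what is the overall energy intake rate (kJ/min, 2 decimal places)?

Energy encountered per unit search time: 0.081×220 + 0.731×120 = 105.5 kJ/min.
Handling time per unit search time: 0.081×3.1 + 0.731×4.3 = 3.394.
Rate = 105.5/(1 + 3.394) = 24.02 kJ/min.

24.02 kJ/min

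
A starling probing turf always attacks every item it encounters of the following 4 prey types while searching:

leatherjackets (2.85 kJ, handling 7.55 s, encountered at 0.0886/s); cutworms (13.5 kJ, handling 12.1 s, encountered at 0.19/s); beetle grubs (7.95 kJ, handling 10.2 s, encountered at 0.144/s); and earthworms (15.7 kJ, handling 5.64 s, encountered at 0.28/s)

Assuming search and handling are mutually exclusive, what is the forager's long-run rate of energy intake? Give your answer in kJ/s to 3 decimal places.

1.191 kJ/s

Energy encountered per unit search time: 0.0886×2.85 + 0.19×13.5 + 0.144×7.95 + 0.28×15.7 = 8.358 kJ/s.
Handling time per unit search time: 0.0886×7.55 + 0.19×12.1 + 0.144×10.2 + 0.28×5.64 = 6.016.
Rate = 8.358/(1 + 6.016) = 1.191 kJ/s.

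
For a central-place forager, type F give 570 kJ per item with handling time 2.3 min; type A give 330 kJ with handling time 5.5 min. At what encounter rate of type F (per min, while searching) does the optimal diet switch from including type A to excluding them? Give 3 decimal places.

0.139 per min

Drop type A once their profitability E₂/h₂ falls below the rate achievable on type F alone: E₂/h₂ = λE₁/(1 + λh₁).
Solve for λ: λE₁h₂ = E₂(1 + λh₁) → λ(E₁h₂ − E₂h₁) = E₂ → λ = E₂/(E₁h₂ − E₂h₁).
λ = 330/(570×5.5 − 330×2.3) = 330/2376 = 0.1389 per min.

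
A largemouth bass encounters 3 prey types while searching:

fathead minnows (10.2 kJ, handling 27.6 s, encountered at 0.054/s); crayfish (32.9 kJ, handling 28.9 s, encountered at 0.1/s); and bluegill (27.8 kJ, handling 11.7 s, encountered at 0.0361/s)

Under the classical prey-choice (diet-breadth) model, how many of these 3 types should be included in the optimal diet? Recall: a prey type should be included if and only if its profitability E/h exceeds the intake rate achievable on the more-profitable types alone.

Profitabilities (E/h, kJ/s): bluegill 2.38, crayfish 1.14, fathead minnows 0.37. Add prey in this order while the next type's profitability exceeds the intake rate on those already taken.
Rate on top 1: 0.7056. crayfish: 1.14 > 0.7056 → include.
Rate on top 2: 0.9956. fathead minnows: 0.37 < 0.9956 → exclude; stop.
Optimal diet: bluegill, crayfish — 2 of 3 types.

2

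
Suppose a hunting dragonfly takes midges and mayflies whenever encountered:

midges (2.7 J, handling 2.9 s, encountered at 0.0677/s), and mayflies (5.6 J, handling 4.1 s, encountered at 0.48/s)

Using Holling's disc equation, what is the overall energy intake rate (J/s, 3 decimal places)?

0.907 J/s

R = Σλ_iE_i / (1 + Σλ_ih_i)
Numerator: 0.0677×2.7 + 0.48×5.6 = 2.871
Denominator: 1 + 0.0677×2.9 + 0.48×4.1 = 3.164
R = 2.871/3.164 = 0.9072 J/s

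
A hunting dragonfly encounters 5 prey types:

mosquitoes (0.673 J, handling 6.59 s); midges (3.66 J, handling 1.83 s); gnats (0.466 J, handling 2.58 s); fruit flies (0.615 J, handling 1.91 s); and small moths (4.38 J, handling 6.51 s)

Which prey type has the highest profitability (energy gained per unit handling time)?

midges

In descending order of E/h:
midges: 3.66/1.83 = 2 J/s
small moths: 4.38/6.51 = 0.673 J/s
fruit flies: 0.615/1.91 = 0.322 J/s
gnats: 0.466/2.58 = 0.181 J/s
mosquitoes: 0.673/6.59 = 0.102 J/s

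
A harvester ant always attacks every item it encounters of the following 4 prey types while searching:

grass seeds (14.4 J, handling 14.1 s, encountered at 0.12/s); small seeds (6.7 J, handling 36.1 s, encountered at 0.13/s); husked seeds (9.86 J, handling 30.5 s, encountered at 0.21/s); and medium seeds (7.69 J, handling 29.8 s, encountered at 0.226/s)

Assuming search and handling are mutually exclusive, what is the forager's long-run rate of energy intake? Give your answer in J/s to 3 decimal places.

0.312 J/s

R = (0.12×14.4 + 0.13×6.7 + 0.21×9.86 + 0.226×7.69) / (1 + 0.12×14.1 + 0.13×36.1 + 0.21×30.5 + 0.226×29.8) = 6.408/20.52 = 0.3122 J/s.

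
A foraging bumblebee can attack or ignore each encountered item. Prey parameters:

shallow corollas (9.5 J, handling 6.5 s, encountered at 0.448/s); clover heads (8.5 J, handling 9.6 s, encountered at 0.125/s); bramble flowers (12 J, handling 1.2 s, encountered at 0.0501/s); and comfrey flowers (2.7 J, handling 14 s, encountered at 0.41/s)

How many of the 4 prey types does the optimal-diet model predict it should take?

Rank by E/h (J/s): bramble flowers 10, shallow corollas 1.46, clover heads 0.885, comfrey flowers 0.193. Include each in turn until the next type's E/h falls below the running intake rate.
Rate on top 1: 0.5671. shallow corollas: 1.46 > 0.5671 → include.
Rate on top 2: 1.223. clover heads: 0.885 < 1.223 → exclude; stop.
Optimal diet: bramble flowers, shallow corollas — 2 of 4 types.

2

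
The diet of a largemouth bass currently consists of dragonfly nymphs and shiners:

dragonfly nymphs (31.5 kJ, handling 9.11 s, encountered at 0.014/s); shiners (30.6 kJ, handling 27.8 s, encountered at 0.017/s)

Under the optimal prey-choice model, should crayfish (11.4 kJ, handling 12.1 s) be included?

Yes

On dragonfly nymphs and shiners alone, R = ΣλE/(1+Σλh) = 0.9612/1.6 = 0.6007 kJ/s.
Profitability of crayfish: 11.4/12.1 = 0.9421 kJ/s.
0.9421 > 0.6007, so adding crayfish raises the average — include it.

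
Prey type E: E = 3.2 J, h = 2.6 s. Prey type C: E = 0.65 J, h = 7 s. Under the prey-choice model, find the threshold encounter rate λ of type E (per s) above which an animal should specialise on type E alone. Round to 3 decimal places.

Drop type C once their profitability E₂/h₂ falls below the rate achievable on type E alone: E₂/h₂ = λE₁/(1 + λh₁).
Solve for λ: λE₁h₂ = E₂(1 + λh₁) → λ(E₁h₂ − E₂h₁) = E₂ → λ = E₂/(E₁h₂ − E₂h₁).
λ = 0.65/(3.2×7 − 0.65×2.6) = 0.65/20.71 = 0.03139 per s.

0.031 per s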